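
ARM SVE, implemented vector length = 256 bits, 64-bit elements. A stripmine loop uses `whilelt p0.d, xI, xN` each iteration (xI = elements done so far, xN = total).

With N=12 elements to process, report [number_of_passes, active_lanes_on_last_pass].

lane count: 256 div 64 = 4
N=12: ⌈12/4⌉ = 3 iters; last vl = 12 − 2×4 = 4

[iterations, last_vl] = [3, 4]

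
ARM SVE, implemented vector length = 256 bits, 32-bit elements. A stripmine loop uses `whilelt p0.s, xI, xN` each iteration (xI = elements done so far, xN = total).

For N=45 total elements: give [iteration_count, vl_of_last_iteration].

[iterations, last_vl] = [6, 5]

register lanes = 256/32 = 8
45 elements at 8/iter → 6 passes, remainder 5 on the last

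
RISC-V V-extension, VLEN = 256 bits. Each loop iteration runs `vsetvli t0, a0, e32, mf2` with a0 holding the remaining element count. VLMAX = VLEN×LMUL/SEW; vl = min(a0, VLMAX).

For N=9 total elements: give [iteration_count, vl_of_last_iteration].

VLMAX = (256 × 1/2) / 32 = 4 lanes
N=9: ⌈9/4⌉ = 3 iters; last vl = 9 − 2×4 = 1

[iterations, last_vl] = [3, 1]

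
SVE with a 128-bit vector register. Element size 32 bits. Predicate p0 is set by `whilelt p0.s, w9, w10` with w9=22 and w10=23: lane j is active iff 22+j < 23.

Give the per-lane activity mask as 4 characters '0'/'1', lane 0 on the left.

predicate = 1000

register lanes = 128/32 = 4
whilelt: lane j active iff 22+j < 23 → j < 1 → 1 active
bits (lane 0 leftmost): 1000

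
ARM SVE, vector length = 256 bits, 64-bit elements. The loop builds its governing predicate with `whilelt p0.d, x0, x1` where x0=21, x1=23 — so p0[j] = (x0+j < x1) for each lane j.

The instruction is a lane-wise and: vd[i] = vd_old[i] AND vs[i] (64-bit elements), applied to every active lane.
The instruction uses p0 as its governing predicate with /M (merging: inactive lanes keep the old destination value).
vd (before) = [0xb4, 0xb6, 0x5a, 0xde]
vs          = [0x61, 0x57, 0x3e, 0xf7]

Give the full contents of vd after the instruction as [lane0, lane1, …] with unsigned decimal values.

vd = [32, 22, 90, 222]

lane count: 256 div 64 = 4
active while 21+j < 23, i.e. j ∈ [0,2) capped at 4 ⇒ 2
vd[0] and(0xb4,0x61) -> 0x20
vd[1] and(0xb6,0x57) -> 0x16
vd[2] tail/keep -> 0x5a
vd[3] tail/keep -> 0xde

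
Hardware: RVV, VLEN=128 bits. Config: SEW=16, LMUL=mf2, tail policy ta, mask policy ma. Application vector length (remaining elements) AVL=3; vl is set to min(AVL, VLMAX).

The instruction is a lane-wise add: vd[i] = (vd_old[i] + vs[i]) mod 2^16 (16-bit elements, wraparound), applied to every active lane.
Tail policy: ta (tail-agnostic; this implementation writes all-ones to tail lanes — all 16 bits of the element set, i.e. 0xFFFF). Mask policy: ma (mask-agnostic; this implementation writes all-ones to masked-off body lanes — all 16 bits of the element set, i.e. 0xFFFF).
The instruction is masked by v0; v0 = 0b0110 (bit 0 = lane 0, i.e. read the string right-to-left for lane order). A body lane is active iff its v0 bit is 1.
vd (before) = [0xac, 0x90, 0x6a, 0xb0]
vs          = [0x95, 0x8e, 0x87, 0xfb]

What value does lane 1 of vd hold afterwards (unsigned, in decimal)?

vd[1] = 286

VLMAX = VLEN×LMUL/SEW = 128×1/2/16 = 4
vl = min(AVL, VLMAX) = min(3, 4) = 3
vd[0] mask-off/ones -> 0xffff
vd[1] add(0x90,0x8e) -> 0x11e
vd[2] add(0x6a,0x87) -> 0xf1
vd[3] tail/ones -> 0xffff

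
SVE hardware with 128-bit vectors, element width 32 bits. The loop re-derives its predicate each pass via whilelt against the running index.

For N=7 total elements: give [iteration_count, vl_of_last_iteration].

lane count: 128 div 32 = 4
iterations = ceil(7/4) = 2; final-pass vl = 3

[iterations, last_vl] = [2, 3]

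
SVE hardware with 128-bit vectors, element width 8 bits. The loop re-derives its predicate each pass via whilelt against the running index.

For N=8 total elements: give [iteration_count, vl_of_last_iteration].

register lanes = 128/8 = 16
iterations = ceil(8/16) = 1; final-pass vl = 8

[iterations, last_vl] = [1, 8]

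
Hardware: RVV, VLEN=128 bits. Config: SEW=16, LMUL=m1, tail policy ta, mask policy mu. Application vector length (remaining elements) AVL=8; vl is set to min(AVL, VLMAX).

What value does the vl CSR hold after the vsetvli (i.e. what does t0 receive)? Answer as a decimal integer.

vl = 8

VLMAX = VLEN×LMUL/SEW = 128×1/16 = 8
vl ← min(8, 8) = 8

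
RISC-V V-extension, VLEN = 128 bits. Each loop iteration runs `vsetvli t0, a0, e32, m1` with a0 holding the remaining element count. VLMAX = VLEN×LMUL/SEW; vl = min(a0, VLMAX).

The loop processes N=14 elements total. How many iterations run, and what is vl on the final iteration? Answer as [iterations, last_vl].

[iterations, last_vl] = [4, 2]

VLMAX = VLEN×LMUL/SEW = 128×1/32 = 4
14 elements at 4/iter → 4 passes, remainder 2 on the last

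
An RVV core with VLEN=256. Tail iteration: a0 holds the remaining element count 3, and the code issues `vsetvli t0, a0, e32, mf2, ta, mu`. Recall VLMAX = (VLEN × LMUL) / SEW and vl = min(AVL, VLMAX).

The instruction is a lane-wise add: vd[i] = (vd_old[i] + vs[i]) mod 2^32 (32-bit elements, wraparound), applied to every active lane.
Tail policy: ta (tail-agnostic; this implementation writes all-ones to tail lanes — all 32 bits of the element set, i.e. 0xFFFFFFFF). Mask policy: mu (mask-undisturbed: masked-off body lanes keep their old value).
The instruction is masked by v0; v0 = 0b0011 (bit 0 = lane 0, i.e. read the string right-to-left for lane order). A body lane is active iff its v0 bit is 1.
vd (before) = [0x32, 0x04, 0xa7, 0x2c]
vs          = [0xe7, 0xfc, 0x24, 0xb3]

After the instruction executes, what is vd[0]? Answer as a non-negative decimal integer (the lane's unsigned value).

vd[0] = 281

lanes per group: 256·1/2/32 = 4
vl ← min(3, 4) = 3
lane  0: add(0x32,0xe7) ⇒ 0x119
lane  1: add(0x04,0xfc) ⇒ 0x100
lane  2: mask-off/keep ⇒ 0xa7
lane  3: tail/ones ⇒ 0xffffffff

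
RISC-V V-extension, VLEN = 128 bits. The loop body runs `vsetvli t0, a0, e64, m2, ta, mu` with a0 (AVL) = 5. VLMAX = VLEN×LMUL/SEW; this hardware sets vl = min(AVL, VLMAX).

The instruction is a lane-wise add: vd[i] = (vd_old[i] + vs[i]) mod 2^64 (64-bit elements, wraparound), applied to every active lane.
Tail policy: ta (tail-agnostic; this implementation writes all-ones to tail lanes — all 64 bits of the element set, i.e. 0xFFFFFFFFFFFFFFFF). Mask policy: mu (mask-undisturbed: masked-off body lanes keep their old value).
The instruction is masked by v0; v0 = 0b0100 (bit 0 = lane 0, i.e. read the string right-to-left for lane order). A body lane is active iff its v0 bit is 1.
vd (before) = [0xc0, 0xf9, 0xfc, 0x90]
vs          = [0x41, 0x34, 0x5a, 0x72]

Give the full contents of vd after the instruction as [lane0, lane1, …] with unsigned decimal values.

VLMAX = (128 × 2) / 64 = 4 lanes
AVL=5 > VLMAX=4, so vl = 4
lane  0: mask-off/keep ⇒ 0xc0
lane  1: mask-off/keep ⇒ 0xf9
lane  2: add(0xfc,0x5a) ⇒ 0x156
lane  3: mask-off/keep ⇒ 0x90

vd = [192, 249, 342, 144]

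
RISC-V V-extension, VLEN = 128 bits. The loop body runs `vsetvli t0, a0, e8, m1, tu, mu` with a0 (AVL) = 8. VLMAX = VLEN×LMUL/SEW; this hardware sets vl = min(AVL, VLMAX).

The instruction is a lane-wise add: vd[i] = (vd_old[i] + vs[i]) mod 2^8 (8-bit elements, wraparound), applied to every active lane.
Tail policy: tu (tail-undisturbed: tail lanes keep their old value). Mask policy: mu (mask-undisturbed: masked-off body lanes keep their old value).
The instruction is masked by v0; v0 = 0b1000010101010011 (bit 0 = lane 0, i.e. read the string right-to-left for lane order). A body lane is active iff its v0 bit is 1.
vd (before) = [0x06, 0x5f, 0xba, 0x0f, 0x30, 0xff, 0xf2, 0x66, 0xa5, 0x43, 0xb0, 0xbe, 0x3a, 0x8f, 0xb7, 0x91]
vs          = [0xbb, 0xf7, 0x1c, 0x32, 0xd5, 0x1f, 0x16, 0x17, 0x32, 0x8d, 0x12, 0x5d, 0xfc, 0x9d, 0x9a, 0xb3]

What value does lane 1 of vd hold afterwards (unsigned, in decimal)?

VLMAX = (128 × 1) / 8 = 16 lanes
vl = min(AVL, VLMAX) = min(8, 16) = 8
lane  0: add(0x06,0xbb) ⇒ 0xc1
lane  1: add(0x5f,0xf7) ⇒ 0x56
lane  2: mask-off/keep ⇒ 0xba
lane  3: mask-off/keep ⇒ 0x0f
lane  4: add(0x30,0xd5) ⇒ 0x05
lane  5: mask-off/keep ⇒ 0xff
lane  6: add(0xf2,0x16) ⇒ 0x08
lane  7: mask-off/keep ⇒ 0x66
lane  8: tail/keep ⇒ 0xa5
lane  9: tail/keep ⇒ 0x43
lane 10: tail/keep ⇒ 0xb0
lane 11: tail/keep ⇒ 0xbe
lane 12: tail/keep ⇒ 0x3a
lane 13: tail/keep ⇒ 0x8f
lane 14: tail/keep ⇒ 0xb7
lane 15: tail/keep ⇒ 0x91

vd[1] = 86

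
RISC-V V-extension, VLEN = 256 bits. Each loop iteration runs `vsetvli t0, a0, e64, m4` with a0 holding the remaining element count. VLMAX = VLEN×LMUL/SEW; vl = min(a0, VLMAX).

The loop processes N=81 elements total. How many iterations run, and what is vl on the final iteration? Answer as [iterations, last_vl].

[iterations, last_vl] = [6, 1]

lanes per group: 256·4/64 = 16
N=81: ⌈81/16⌉ = 6 iters; last vl = 81 − 5×16 = 1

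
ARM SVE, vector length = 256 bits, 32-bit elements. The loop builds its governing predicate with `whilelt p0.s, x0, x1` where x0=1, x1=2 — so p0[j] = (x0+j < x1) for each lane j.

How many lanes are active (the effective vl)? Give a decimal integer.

register lanes = 256/32 = 8
p0[j] = (1+j < 2); true for j=0..0 → 1 lanes set

vl = 1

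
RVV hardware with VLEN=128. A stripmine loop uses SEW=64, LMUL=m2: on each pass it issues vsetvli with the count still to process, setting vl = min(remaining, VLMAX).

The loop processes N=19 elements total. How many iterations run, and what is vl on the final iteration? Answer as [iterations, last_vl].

lanes per group: 128·2/64 = 4
19 elements at 4/iter → 5 passes, remainder 3 on the last

[iterations, last_vl] = [5, 3]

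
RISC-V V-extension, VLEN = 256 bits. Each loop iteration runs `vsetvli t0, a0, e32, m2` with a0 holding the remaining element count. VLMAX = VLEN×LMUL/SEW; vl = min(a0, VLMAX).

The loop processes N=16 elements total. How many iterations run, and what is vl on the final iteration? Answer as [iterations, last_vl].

VLMAX = VLEN×LMUL/SEW = 256×2/32 = 16
N=16: ⌈16/16⌉ = 1 iters; last vl = 16 − 0×16 = 16

[iterations, last_vl] = [1, 16]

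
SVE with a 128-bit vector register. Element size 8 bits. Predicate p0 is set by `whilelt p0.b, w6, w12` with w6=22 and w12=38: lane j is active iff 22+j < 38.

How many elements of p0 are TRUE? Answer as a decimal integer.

vl = 16

128-bit reg / 8-bit elem → 16 lanes
active while 22+j < 38, i.e. j ∈ [0,16) capped at 16 ⇒ 16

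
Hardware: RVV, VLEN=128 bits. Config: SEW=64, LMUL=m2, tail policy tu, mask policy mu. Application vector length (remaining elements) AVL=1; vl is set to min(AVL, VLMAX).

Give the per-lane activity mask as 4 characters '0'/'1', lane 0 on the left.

VLMAX = VLEN×LMUL/SEW = 128×2/64 = 4
vl = min(AVL, VLMAX) = min(1, 4) = 1
bits (lane 0 leftmost): 1000

predicate = 1000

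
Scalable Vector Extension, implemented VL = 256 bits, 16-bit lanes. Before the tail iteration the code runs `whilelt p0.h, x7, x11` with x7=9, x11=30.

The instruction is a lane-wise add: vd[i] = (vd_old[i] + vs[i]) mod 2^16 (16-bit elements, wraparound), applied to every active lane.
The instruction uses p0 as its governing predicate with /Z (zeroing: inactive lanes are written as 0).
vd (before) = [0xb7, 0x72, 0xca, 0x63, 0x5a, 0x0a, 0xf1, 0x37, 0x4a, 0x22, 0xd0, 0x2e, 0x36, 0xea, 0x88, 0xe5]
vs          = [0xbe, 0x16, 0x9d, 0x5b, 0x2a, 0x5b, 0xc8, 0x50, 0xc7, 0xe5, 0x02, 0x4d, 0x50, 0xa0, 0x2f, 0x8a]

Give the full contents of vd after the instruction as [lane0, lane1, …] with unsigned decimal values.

vd = [373, 136, 359, 190, 132, 101, 441, 135, 273, 263, 210, 123, 134, 394, 183, 367]

register lanes = 256/16 = 16
active while 9+j < 30, i.e. j ∈ [0,21) capped at 16 ⇒ 16
  i=0: add(0xb7,0xbe) → 373
  i=1: add(0x72,0x16) → 136
  i=2: add(0xca,0x9d) → 359
  i=3: add(0x63,0x5b) → 190
  i=4: add(0x5a,0x2a) → 132
  i=5: add(0x0a,0x5b) → 101
  i=6: add(0xf1,0xc8) → 441
  i=7: add(0x37,0x50) → 135
  i=8: add(0x4a,0xc7) → 273
  i=9: add(0x22,0xe5) → 263
  i=10: add(0xd0,0x02) → 210
  i=11: add(0x2e,0x4d) → 123
  i=12: add(0x36,0x50) → 134
  i=13: add(0xea,0xa0) → 394
  i=14: add(0x88,0x2f) → 183
  i=15: add(0xe5,0x8a) → 367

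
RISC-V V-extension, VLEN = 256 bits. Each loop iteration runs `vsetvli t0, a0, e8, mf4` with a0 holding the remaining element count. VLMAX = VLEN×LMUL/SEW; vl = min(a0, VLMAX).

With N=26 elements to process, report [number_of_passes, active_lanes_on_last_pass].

[iterations, last_vl] = [4, 2]

lanes per group: 256·1/4/8 = 8
26 elements at 8/iter → 4 passes, remainder 2 on the last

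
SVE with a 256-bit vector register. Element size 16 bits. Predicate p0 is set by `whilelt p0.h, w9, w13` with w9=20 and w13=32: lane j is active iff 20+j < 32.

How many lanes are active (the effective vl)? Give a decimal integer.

register lanes = 256/16 = 16
p0[j] = (20+j < 32); true for j=0..11 → 12 lanes set

vl = 12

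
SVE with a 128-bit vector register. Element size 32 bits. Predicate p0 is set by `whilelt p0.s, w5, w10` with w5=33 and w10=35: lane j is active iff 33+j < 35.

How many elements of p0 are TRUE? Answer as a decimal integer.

vl = 2

lane count: 128 div 32 = 4
whilelt: lane j active iff 33+j < 35 → j < 2 → 2 active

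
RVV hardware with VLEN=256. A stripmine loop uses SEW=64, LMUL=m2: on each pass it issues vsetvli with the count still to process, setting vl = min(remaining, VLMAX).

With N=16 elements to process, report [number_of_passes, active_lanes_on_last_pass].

VLMAX = (256 × 2) / 64 = 8 lanes
16 elements at 8/iter → 2 passes, remainder 8 on the last

[iterations, last_vl] = [2, 8]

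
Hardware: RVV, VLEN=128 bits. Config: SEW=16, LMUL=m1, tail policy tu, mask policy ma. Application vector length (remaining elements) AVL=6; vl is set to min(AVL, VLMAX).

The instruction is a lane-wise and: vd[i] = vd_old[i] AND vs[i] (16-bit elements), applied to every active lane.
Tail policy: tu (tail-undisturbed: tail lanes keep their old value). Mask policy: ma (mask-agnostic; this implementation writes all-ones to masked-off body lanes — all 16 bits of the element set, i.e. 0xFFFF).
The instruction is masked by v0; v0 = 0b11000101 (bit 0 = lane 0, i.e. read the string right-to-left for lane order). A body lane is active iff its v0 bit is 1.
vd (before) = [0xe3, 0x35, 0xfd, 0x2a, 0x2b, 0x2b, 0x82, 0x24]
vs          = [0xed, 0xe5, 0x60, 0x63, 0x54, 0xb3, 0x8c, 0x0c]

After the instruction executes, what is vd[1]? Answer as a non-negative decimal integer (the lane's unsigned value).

vd[1] = 65535

lanes per group: 128·1/16 = 8
vl = min(AVL, VLMAX) = min(6, 8) = 6
[0] and(0xe3,0xed) = 0xe1
[1] mask-off/ones = 0xffff
[2] and(0xfd,0x60) = 0x60
[3] mask-off/ones = 0xffff
[4] mask-off/ones = 0xffff
[5] mask-off/ones = 0xffff
[6] tail/keep = 0x82
[7] tail/keep = 0x24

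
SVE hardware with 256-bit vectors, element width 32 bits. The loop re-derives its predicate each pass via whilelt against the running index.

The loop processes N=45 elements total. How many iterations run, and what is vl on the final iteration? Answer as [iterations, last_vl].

[iterations, last_vl] = [6, 5]

256-bit reg / 32-bit elem → 8 lanes
45 elements at 8/iter → 6 passes, remainder 5 on the last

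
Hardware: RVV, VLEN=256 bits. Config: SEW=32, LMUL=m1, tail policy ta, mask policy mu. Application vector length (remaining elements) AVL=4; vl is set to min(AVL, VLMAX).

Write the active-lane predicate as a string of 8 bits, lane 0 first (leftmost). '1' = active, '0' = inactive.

predicate = 11110000

VLMAX = VLEN×LMUL/SEW = 256×1/32 = 8
vl = min(AVL, VLMAX) = min(4, 8) = 4
bits (lane 0 leftmost): 11110000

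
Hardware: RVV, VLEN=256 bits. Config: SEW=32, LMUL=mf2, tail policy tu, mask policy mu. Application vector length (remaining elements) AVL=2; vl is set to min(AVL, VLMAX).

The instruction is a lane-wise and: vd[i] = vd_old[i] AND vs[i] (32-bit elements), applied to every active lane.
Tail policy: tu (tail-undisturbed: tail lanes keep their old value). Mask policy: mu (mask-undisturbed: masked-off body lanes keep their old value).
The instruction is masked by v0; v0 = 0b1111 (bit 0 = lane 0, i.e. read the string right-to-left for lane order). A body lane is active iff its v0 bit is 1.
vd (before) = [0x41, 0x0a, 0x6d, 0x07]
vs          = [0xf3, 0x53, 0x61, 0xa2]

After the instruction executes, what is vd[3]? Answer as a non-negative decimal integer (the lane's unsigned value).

VLMAX = VLEN×LMUL/SEW = 256×1/2/32 = 4
vl ← min(2, 4) = 2
  i=0: and(0x41,0xf3) → 65
  i=1: and(0x0a,0x53) → 2
  i=2: tail/keep → 109
  i=3: tail/keep → 7

vd[3] = 7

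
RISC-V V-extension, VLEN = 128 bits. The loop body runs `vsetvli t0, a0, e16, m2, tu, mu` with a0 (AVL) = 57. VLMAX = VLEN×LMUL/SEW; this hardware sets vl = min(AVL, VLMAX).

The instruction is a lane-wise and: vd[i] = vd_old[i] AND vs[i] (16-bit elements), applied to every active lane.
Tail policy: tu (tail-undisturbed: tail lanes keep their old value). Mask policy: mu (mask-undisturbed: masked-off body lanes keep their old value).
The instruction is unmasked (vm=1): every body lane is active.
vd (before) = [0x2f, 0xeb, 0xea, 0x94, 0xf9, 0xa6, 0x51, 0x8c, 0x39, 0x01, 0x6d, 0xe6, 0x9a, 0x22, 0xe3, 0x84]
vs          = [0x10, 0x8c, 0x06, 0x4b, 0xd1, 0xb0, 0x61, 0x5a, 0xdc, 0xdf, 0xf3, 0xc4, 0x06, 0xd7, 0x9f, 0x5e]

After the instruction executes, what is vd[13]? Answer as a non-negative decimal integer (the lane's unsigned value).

VLMAX = (128 × 2) / 16 = 16 lanes
vl = min(AVL, VLMAX) = min(57, 16) = 16
lane  0: and(0x2f,0x10) ⇒ 0x00
lane  1: and(0xeb,0x8c) ⇒ 0x88
lane  2: and(0xea,0x06) ⇒ 0x02
lane  3: and(0x94,0x4b) ⇒ 0x00
lane  4: and(0xf9,0xd1) ⇒ 0xd1
lane  5: and(0xa6,0xb0) ⇒ 0xa0
lane  6: and(0x51,0x61) ⇒ 0x41
lane  7: and(0x8c,0x5a) ⇒ 0x08
lane  8: and(0x39,0xdc) ⇒ 0x18
lane  9: and(0x01,0xdf) ⇒ 0x01
lane 10: and(0x6d,0xf3) ⇒ 0x61
lane 11: and(0xe6,0xc4) ⇒ 0xc4
lane 12: and(0x9a,0x06) ⇒ 0x02
lane 13: and(0x22,0xd7) ⇒ 0x02
lane 14: and(0xe3,0x9f) ⇒ 0x83
lane 15: and(0x84,0x5e) ⇒ 0x04

vd[13] = 2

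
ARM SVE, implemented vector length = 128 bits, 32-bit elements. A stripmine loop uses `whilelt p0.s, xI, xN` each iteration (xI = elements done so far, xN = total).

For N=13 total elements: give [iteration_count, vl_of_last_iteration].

lane count: 128 div 32 = 4
N=13: ⌈13/4⌉ = 4 iters; last vl = 13 − 3×4 = 1

[iterations, last_vl] = [4, 1]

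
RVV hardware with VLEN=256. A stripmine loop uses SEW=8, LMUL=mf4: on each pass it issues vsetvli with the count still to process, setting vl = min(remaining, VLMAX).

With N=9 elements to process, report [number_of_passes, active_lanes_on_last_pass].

[iterations, last_vl] = [2, 1]

VLMAX = (256 × 1/4) / 8 = 8 lanes
N=9: ⌈9/8⌉ = 2 iters; last vl = 9 − 1×8 = 1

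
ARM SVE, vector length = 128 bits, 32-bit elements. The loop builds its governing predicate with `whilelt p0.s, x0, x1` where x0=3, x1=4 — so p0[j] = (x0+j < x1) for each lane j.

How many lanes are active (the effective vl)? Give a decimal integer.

lane count: 128 div 32 = 4
whilelt: lane j active iff 3+j < 4 → j < 1 → 1 active

vl = 1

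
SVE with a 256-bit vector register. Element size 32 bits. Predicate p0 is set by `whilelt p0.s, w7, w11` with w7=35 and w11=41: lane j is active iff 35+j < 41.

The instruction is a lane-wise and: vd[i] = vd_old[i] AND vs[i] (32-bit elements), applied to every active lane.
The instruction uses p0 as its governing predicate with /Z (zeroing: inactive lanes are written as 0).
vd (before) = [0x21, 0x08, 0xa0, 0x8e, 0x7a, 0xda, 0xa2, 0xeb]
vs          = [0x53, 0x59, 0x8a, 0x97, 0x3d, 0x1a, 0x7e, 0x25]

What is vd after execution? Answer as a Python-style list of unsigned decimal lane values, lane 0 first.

vd = [1, 8, 128, 134, 56, 26, 0, 0]

register lanes = 256/32 = 8
p0[j] = (35+j < 41); true for j=0..5 → 6 lanes set
lane  0: and(0x21,0x53) ⇒ 0x01
lane  1: and(0x08,0x59) ⇒ 0x08
lane  2: and(0xa0,0x8a) ⇒ 0x80
lane  3: and(0x8e,0x97) ⇒ 0x86
lane  4: and(0x7a,0x3d) ⇒ 0x38
lane  5: and(0xda,0x1a) ⇒ 0x1a
lane  6: tail/zero ⇒ 0x00
lane  7: tail/zero ⇒ 0x00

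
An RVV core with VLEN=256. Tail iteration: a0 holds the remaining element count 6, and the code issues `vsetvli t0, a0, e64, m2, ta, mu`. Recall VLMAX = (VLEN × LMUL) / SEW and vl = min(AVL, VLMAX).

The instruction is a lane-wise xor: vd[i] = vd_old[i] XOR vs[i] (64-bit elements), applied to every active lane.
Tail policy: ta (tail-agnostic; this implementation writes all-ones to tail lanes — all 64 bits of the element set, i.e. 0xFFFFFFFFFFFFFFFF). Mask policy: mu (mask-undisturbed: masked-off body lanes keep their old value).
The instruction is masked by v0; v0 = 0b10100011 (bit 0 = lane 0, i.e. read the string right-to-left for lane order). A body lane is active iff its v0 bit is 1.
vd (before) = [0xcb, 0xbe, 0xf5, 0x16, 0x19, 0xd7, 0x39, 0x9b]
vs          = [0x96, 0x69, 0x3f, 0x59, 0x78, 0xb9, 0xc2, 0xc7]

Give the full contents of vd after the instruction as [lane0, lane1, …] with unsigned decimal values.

VLMAX = VLEN×LMUL/SEW = 256×2/64 = 8
AVL=6 ≤ VLMAX=8, so vl = 6
vd[0] xor(0xcb,0x96) -> 0x5d
vd[1] xor(0xbe,0x69) -> 0xd7
vd[2] mask-off/keep -> 0xf5
vd[3] mask-off/keep -> 0x16
vd[4] mask-off/keep -> 0x19
vd[5] xor(0xd7,0xb9) -> 0x6e
vd[6] tail/ones -> 0xffffffffffffffff
vd[7] tail/ones -> 0xffffffffffffffff

vd = [93, 215, 245, 22, 25, 110, 18446744073709551615, 18446744073709551615]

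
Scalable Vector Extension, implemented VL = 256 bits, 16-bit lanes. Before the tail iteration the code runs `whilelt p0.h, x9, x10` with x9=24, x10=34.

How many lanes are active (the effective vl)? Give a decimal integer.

vl = 10

lane count: 256 div 16 = 16
p0[j] = (24+j < 34); true for j=0..9 → 10 lanes set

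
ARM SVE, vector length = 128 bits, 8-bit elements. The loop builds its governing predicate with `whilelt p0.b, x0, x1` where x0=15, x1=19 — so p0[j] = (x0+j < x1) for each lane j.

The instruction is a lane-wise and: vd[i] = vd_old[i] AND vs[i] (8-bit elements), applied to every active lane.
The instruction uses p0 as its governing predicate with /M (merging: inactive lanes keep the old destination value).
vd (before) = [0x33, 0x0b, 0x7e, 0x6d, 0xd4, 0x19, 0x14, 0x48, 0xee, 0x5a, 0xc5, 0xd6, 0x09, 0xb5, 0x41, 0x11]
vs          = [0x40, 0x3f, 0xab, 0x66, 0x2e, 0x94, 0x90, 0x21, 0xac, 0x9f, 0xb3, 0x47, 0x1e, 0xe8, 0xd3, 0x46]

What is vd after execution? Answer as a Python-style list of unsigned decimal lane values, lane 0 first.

vd = [0, 11, 42, 100, 212, 25, 20, 72, 238, 90, 197, 214, 9, 181, 65, 17]

lane count: 128 div 8 = 16
active while 15+j < 19, i.e. j ∈ [0,4) capped at 16 ⇒ 4
lane  0: and(0x33,0x40) ⇒ 0x00
lane  1: and(0x0b,0x3f) ⇒ 0x0b
lane  2: and(0x7e,0xab) ⇒ 0x2a
lane  3: and(0x6d,0x66) ⇒ 0x64
lane  4: tail/keep ⇒ 0xd4
lane  5: tail/keep ⇒ 0x19
lane  6: tail/keep ⇒ 0x14
lane  7: tail/keep ⇒ 0x48
lane  8: tail/keep ⇒ 0xee
lane  9: tail/keep ⇒ 0x5a
lane 10: tail/keep ⇒ 0xc5
lane 11: tail/keep ⇒ 0xd6
lane 12: tail/keep ⇒ 0x09
lane 13: tail/keep ⇒ 0xb5
lane 14: tail/keep ⇒ 0x41
lane 15: tail/keep ⇒ 0x11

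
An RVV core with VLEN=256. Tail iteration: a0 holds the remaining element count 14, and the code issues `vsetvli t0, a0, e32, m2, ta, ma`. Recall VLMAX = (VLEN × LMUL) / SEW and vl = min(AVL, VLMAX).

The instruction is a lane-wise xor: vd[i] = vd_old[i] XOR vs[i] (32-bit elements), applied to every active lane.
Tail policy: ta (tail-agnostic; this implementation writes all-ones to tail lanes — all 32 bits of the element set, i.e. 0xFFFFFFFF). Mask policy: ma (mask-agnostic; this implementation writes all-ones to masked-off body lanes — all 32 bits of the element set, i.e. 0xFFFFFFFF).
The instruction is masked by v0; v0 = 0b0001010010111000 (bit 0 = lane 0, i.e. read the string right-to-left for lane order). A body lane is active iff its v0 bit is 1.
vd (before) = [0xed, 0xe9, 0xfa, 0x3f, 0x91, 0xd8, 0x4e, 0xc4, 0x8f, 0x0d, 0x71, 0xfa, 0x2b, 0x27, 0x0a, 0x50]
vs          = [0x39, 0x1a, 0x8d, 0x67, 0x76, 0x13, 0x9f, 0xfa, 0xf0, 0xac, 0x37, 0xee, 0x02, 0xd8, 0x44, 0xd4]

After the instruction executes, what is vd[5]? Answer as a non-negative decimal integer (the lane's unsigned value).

vd[5] = 203

VLMAX = VLEN×LMUL/SEW = 256×2/32 = 16
AVL=14 ≤ VLMAX=16, so vl = 14
  i=0: mask-off/ones → 4294967295
  i=1: mask-off/ones → 4294967295
  i=2: mask-off/ones → 4294967295
  i=3: xor(0x3f,0x67) → 88
  i=4: xor(0x91,0x76) → 231
  i=5: xor(0xd8,0x13) → 203
  i=6: mask-off/ones → 4294967295
  i=7: xor(0xc4,0xfa) → 62
  i=8: mask-off/ones → 4294967295
  i=9: mask-off/ones → 4294967295
  i=10: xor(0x71,0x37) → 70
  i=11: mask-off/ones → 4294967295
  i=12: xor(0x2b,0x02) → 41
  i=13: mask-off/ones → 4294967295
  i=14: tail/ones → 4294967295
  i=15: tail/ones → 4294967295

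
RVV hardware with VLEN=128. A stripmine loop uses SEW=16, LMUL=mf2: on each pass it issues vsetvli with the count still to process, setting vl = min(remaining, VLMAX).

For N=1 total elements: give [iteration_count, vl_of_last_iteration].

VLMAX = (128 × 1/2) / 16 = 4 lanes
1 elements at 4/iter → 1 passes, remainder 1 on the last

[iterations, last_vl] = [1, 1]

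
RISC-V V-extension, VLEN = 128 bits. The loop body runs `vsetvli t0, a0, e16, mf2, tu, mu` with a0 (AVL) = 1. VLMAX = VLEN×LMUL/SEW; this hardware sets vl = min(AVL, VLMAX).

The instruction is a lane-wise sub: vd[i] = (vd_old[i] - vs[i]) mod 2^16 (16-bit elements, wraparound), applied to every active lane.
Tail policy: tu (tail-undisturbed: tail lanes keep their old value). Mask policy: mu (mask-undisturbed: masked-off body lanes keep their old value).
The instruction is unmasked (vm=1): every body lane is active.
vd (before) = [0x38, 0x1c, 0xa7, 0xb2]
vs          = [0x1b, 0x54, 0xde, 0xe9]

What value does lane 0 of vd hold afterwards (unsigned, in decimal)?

vd[0] = 29

lanes per group: 128·1/2/16 = 4
vl = min(AVL, VLMAX) = min(1, 4) = 1
lane  0: sub(0x38,0x1b) ⇒ 0x1d
lane  1: tail/keep ⇒ 0x1c
lane  2: tail/keep ⇒ 0xa7
lane  3: tail/keep ⇒ 0xb2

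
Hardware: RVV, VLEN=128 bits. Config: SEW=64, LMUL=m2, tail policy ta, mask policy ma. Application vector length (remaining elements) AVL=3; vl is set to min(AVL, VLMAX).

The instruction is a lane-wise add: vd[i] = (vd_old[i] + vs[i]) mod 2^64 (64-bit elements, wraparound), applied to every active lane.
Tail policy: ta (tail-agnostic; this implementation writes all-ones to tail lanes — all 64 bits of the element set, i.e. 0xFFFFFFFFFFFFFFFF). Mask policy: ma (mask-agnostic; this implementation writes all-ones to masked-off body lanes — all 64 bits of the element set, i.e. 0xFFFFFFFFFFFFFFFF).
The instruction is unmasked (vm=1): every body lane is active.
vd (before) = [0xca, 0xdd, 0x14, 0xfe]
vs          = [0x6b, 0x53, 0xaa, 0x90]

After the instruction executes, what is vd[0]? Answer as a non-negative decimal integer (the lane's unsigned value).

vd[0] = 309

VLMAX = (128 × 2) / 64 = 4 lanes
vl = min(AVL, VLMAX) = min(3, 4) = 3
[0] add(0xca,0x6b) = 0x135
[1] add(0xdd,0x53) = 0x130
[2] add(0x14,0xaa) = 0xbe
[3] tail/ones = 0xffffffffffffffff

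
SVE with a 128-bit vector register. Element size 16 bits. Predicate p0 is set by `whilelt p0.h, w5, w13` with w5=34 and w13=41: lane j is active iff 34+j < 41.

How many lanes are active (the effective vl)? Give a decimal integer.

vl = 7

register lanes = 128/16 = 8
whilelt: lane j active iff 34+j < 41 → j < 7 → 7 active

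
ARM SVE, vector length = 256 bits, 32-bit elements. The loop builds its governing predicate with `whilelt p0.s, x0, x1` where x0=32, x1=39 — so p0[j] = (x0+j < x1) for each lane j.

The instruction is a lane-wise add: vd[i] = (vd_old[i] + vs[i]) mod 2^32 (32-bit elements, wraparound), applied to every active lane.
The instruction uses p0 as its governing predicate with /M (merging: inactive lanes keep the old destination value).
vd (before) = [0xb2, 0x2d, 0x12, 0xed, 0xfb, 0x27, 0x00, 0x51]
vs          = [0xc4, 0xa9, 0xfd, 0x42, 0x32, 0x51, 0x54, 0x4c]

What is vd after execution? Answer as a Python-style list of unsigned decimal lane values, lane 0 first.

lane count: 256 div 32 = 8
p0[j] = (32+j < 39); true for j=0..6 → 7 lanes set
  i=0: add(0xb2,0xc4) → 374
  i=1: add(0x2d,0xa9) → 214
  i=2: add(0x12,0xfd) → 271
  i=3: add(0xed,0x42) → 303
  i=4: add(0xfb,0x32) → 301
  i=5: add(0x27,0x51) → 120
  i=6: add(0x00,0x54) → 84
  i=7: tail/keep → 81

vd = [374, 214, 271, 303, 301, 120, 84, 81]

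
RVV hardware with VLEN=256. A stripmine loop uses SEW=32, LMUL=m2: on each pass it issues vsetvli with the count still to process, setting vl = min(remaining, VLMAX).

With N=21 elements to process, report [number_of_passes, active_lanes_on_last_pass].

VLMAX = VLEN×LMUL/SEW = 256×2/32 = 16
21 elements at 16/iter → 2 passes, remainder 5 on the last

[iterations, last_vl] = [2, 5]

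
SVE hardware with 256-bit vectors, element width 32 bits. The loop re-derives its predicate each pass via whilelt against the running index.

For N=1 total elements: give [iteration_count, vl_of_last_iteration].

[iterations, last_vl] = [1, 1]

lane count: 256 div 32 = 8
N=1: ⌈1/8⌉ = 1 iters; last vl = 1 − 0×8 = 1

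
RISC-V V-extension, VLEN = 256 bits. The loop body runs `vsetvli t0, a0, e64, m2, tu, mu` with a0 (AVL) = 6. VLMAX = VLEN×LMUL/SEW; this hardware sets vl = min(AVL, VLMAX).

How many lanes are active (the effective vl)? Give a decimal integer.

vl = 6

lanes per group: 256·2/64 = 8
vl = min(AVL, VLMAX) = min(6, 8) = 6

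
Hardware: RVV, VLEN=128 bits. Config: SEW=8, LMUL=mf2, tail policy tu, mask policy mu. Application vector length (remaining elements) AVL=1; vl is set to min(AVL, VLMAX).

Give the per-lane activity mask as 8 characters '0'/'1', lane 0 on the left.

predicate = 10000000

lanes per group: 128·1/2/8 = 8
AVL=1 ≤ VLMAX=8, so vl = 1
bits (lane 0 leftmost): 10000000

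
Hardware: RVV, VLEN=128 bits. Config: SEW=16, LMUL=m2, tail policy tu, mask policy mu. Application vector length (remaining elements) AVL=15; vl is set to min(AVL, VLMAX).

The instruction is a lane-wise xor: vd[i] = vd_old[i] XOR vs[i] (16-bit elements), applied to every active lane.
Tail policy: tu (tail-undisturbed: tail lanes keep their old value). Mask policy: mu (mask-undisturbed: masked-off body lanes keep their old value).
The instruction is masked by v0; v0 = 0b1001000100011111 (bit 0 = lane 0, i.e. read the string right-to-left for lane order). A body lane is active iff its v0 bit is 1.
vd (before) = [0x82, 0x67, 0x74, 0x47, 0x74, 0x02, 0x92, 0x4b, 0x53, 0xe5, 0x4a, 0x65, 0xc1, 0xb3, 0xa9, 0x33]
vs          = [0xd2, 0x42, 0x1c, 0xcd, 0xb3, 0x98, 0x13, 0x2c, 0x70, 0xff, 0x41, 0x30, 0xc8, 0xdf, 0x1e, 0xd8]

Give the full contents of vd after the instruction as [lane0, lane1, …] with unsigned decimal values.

VLMAX = VLEN×LMUL/SEW = 128×2/16 = 16
AVL=15 ≤ VLMAX=16, so vl = 15
[0] xor(0x82,0xd2) = 0x50
[1] xor(0x67,0x42) = 0x25
[2] xor(0x74,0x1c) = 0x68
[3] xor(0x47,0xcd) = 0x8a
[4] xor(0x74,0xb3) = 0xc7
[5] mask-off/keep = 0x02
[6] mask-off/keep = 0x92
[7] mask-off/keep = 0x4b
[8] xor(0x53,0x70) = 0x23
[9] mask-off/keep = 0xe5
[10] mask-off/keep = 0x4a
[11] mask-off/keep = 0x65
[12] xor(0xc1,0xc8) = 0x09
[13] mask-off/keep = 0xb3
[14] mask-off/keep = 0xa9
[15] tail/keep = 0x33

vd = [80, 37, 104, 138, 199, 2, 146, 75, 35, 229, 74, 101, 9, 179, 169, 51]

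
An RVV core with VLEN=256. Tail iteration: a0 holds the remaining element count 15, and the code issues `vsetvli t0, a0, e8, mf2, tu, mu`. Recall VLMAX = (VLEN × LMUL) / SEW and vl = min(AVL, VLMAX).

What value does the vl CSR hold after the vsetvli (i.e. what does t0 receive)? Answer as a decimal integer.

vl = 15

VLMAX = (256 × 1/2) / 8 = 16 lanes
AVL=15 ≤ VLMAX=16, so vl = 15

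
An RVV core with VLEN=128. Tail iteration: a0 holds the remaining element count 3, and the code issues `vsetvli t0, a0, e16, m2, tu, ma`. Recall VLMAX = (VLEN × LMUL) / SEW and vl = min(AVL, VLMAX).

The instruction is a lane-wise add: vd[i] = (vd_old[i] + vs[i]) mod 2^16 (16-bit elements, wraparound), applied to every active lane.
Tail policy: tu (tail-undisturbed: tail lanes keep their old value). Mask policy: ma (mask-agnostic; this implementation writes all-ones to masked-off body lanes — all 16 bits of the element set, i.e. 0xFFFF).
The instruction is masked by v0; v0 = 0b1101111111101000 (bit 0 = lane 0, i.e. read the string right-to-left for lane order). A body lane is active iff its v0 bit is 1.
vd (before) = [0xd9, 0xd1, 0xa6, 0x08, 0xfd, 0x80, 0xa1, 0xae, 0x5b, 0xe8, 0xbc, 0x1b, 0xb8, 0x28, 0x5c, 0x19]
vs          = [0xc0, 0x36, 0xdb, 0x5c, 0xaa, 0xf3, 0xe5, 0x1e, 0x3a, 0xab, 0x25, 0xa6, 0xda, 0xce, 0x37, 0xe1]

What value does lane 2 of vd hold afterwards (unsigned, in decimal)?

vd[2] = 65535

VLMAX = (128 × 2) / 16 = 16 lanes
vl ← min(3, 16) = 3
[0] mask-off/ones = 0xffff
[1] mask-off/ones = 0xffff
[2] mask-off/ones = 0xffff
[3] tail/keep = 0x08
[4] tail/keep = 0xfd
[5] tail/keep = 0x80
[6] tail/keep = 0xa1
[7] tail/keep = 0xae
[8] tail/keep = 0x5b
[9] tail/keep = 0xe8
[10] tail/keep = 0xbc
[11] tail/keep = 0x1b
[12] tail/keep = 0xb8
[13] tail/keep = 0x28
[14] tail/keep = 0x5c
[15] tail/keep = 0x19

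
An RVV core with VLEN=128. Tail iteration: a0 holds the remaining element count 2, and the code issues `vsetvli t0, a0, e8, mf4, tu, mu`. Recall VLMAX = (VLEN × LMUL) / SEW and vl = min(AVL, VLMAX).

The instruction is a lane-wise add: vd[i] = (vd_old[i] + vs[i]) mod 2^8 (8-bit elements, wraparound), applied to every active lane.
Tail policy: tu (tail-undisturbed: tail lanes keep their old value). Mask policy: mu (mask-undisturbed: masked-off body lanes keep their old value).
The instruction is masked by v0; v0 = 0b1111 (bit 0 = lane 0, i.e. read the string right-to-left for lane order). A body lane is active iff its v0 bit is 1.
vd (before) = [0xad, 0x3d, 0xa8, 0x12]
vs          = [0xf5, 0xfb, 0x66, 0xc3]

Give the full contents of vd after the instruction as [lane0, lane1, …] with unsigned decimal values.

vd = [162, 56, 168, 18]

lanes per group: 128·1/4/8 = 4
vl ← min(2, 4) = 2
  i=0: add(0xad,0xf5) → 162
  i=1: add(0x3d,0xfb) → 56
  i=2: tail/keep → 168
  i=3: tail/keep → 18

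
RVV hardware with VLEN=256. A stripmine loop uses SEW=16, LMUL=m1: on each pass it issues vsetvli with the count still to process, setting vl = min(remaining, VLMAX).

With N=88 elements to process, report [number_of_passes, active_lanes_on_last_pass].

VLMAX = (256 × 1) / 16 = 16 lanes
iterations = ceil(88/16) = 6; final-pass vl = 8

[iterations, last_vl] = [6, 8]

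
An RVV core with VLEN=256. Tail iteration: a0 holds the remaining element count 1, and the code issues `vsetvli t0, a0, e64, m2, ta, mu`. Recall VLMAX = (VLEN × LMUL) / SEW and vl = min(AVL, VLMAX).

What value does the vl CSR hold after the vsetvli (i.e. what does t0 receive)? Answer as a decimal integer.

VLMAX = VLEN×LMUL/SEW = 256×2/64 = 8
AVL=1 ≤ VLMAX=8, so vl = 1

vl = 1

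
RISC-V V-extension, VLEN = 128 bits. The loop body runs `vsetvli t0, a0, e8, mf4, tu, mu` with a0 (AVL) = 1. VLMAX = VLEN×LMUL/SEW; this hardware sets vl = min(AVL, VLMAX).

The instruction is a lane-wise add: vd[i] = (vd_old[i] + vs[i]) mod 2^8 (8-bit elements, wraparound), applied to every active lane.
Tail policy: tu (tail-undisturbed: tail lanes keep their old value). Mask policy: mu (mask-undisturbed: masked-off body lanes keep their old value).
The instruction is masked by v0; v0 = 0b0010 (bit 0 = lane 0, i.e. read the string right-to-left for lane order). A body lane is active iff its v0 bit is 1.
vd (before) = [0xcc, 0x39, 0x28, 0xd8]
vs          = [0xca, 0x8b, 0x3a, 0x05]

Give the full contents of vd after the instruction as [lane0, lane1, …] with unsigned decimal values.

VLMAX = VLEN×LMUL/SEW = 128×1/4/8 = 4
vl ← min(1, 4) = 1
vd[0] mask-off/keep -> 0xcc
vd[1] tail/keep -> 0x39
vd[2] tail/keep -> 0x28
vd[3] tail/keep -> 0xd8

vd = [204, 57, 40, 216]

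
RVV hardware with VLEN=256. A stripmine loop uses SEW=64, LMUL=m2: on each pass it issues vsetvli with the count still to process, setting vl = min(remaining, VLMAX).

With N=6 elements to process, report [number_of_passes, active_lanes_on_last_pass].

[iterations, last_vl] = [1, 6]

lanes per group: 256·2/64 = 8
N=6: ⌈6/8⌉ = 1 iters; last vl = 6 − 0×8 = 6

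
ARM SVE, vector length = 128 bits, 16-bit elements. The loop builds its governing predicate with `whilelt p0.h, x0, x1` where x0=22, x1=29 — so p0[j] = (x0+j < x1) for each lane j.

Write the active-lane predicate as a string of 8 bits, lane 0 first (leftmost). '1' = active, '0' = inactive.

predicate = 11111110

register lanes = 128/16 = 8
p0[j] = (22+j < 29); true for j=0..6 → 7 lanes set
bits (lane 0 leftmost): 11111110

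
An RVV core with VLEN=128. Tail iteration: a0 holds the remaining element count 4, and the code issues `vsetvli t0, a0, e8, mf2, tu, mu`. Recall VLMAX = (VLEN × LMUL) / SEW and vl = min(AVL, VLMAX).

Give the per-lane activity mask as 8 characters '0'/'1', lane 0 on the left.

predicate = 11110000

VLMAX = VLEN×LMUL/SEW = 128×1/2/8 = 8
vl = min(AVL, VLMAX) = min(4, 8) = 4
bits (lane 0 leftmost): 11110000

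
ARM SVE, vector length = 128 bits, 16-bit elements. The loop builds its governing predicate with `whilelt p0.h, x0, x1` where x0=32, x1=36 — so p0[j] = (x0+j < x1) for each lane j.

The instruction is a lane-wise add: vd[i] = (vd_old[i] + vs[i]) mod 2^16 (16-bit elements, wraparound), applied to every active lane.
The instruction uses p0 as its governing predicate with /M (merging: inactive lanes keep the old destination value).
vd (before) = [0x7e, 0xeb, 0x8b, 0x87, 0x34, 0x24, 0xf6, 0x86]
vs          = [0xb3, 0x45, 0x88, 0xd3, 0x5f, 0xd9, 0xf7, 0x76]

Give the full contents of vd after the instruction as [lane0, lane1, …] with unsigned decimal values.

vd = [305, 304, 275, 346, 52, 36, 246, 134]

lane count: 128 div 16 = 8
active while 32+j < 36, i.e. j ∈ [0,4) capped at 8 ⇒ 4
  i=0: add(0x7e,0xb3) → 305
  i=1: add(0xeb,0x45) → 304
  i=2: add(0x8b,0x88) → 275
  i=3: add(0x87,0xd3) → 346
  i=4: tail/keep → 52
  i=5: tail/keep → 36
  i=6: tail/keep → 246
  i=7: tail/keep → 134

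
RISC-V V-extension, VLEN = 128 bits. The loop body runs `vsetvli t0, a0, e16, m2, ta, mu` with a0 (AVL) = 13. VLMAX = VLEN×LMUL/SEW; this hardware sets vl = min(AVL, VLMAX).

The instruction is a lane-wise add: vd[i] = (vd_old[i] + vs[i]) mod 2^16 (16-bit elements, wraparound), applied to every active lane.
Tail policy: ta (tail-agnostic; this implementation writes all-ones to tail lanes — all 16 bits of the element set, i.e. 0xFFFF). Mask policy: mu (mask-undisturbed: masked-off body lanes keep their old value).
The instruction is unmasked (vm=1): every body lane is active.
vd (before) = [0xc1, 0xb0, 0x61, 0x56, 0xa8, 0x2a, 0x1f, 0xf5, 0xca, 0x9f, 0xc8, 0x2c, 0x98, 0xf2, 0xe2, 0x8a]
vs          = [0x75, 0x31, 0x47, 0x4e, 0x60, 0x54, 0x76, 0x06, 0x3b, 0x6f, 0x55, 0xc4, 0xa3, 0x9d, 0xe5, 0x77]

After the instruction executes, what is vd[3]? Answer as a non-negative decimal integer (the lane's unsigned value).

vd[3] = 164

VLMAX = (128 × 2) / 16 = 16 lanes
vl ← min(13, 16) = 13
[0] add(0xc1,0x75) = 0x136
[1] add(0xb0,0x31) = 0xe1
[2] add(0x61,0x47) = 0xa8
[3] add(0x56,0x4e) = 0xa4
[4] add(0xa8,0x60) = 0x108
[5] add(0x2a,0x54) = 0x7e
[6] add(0x1f,0x76) = 0x95
[7] add(0xf5,0x06) = 0xfb
[8] add(0xca,0x3b) = 0x105
[9] add(0x9f,0x6f) = 0x10e
[10] add(0xc8,0x55) = 0x11d
[11] add(0x2c,0xc4) = 0xf0
[12] add(0x98,0xa3) = 0x13b
[13] tail/ones = 0xffff
[14] tail/ones = 0xffff
[15] tail/ones = 0xffff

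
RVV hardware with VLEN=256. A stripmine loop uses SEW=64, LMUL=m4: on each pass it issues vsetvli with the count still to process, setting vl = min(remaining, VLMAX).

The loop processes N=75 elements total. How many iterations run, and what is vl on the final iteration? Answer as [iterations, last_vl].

[iterations, last_vl] = [5, 11]

VLMAX = VLEN×LMUL/SEW = 256×4/64 = 16
75 elements at 16/iter → 5 passes, remainder 11 on the last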